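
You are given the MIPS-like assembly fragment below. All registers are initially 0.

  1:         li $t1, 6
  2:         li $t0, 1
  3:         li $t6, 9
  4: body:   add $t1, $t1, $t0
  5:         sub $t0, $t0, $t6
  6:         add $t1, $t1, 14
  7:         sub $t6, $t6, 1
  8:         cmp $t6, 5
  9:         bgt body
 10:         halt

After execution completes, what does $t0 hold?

li $t1, 6 → $t1=6
li $t0, 1 → $t0=1
li $t6, 9 → $t6=9
add $t1, $t1, $t0 → $t1=6+1=7
sub $t0, $t0, $t6 → $t0=1-9=-8
add $t1, $t1, 14 → $t1=7+14=21
sub $t6, $t6, 1 → $t6=9-1=8
cmp $t6, 5  (cmp 8,5)
bgt body: taken
add $t1, $t1, $t0 → $t1=21+(-8)=13
sub $t0, $t0, $t6 → $t0=(-8)-8=-16
add $t1, $t1, 14 → $t1=13+14=27
sub $t6, $t6, 1 → $t6=8-1=7
cmp $t6, 5  (cmp 7,5)
bgt body: taken
add $t1, $t1, $t0 → $t1=27+(-16)=11
sub $t0, $t0, $t6 → $t0=(-16)-7=-23
add $t1, $t1, 14 → $t1=11+14=25
sub $t6, $t6, 1 → $t6=7-1=6
cmp $t6, 5  (cmp 6,5)
bgt body: taken
add $t1, $t1, $t0 → $t1=25+(-23)=2
sub $t0, $t0, $t6 → $t0=(-23)-6=-29
add $t1, $t1, 14 → $t1=2+14=16
sub $t6, $t6, 1 → $t6=6-1=5
cmp $t6, 5  (cmp 5,5)
bgt body: not taken
halt.

-29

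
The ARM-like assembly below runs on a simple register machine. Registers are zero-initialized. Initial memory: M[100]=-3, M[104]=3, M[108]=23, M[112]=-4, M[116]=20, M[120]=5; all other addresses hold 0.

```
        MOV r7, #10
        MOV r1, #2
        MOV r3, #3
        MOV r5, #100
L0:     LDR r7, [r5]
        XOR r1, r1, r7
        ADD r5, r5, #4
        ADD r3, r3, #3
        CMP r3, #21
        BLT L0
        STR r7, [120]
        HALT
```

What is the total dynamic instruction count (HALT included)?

r7=10
r1=2
r3=3
r5=100
r7=M[100]=-3
r1=2^(-3)=-1
r5=100+4=104
r3=3+3=6
CMP r3, #21  (cmp 6,21)
BLT L0: taken
r7=M[104]=3
r1=(-1)^3=-4
r5=104+4=108
r3=6+3=9
CMP r3, #21  (cmp 9,21)
BLT L0: taken
r7=M[108]=23
r1=(-4)^23=-21
r5=108+4=112
r3=9+3=12
CMP r3, #21  (cmp 12,21)
BLT L0: taken
r7=M[112]=-4
r1=(-21)^(-4)=23
r5=112+4=116
r3=12+3=15
CMP r3, #21  (cmp 15,21)
BLT L0: taken
r7=M[116]=20
r1=23^20=3
r5=116+4=120
r3=15+3=18
CMP r3, #21  (cmp 18,21)
BLT L0: taken
r7=M[120]=5
r1=3^5=6
r5=120+4=124
r3=18+3=21
CMP r3, #21  (cmp 21,21)
BLT L0: not taken
STR r7, [120] → M[120]=5
halt.
Total executed instructions: 42.

42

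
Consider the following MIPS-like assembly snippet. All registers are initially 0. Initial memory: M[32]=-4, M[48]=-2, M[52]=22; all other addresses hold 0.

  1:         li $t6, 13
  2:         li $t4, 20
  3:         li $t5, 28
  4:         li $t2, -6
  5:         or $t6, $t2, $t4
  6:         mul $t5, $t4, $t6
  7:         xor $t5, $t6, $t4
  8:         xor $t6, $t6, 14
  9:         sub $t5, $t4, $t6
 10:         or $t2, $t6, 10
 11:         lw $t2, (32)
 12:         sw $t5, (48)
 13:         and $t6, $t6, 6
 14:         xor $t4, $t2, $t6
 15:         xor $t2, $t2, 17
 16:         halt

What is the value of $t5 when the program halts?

36

after li $t6, 13: $t6=13
after li $t4, 20: $t4=20
after li $t5, 28: $t5=28
after li $t2, -6: $t2=-6
after or $t6, $t2, $t4: $t6=(-6)|20=-2
after mul $t5, $t4, $t6: $t5=20*(-2)=-40
after xor $t5, $t6, $t4: $t5=(-2)^20=-22
after xor $t6, $t6, 14: $t6=(-2)^14=-16
after sub $t5, $t4, $t6: $t5=20-(-16)=36
after or $t2, $t6, 10: $t2=(-16)|10=-6
after lw $t2, (32): $t2=M[32]=-4
sw $t5, (48) → M[48]=36
after and $t6, $t6, 6: $t6=(-16)&6=0
after xor $t4, $t2, $t6: $t4=(-4)^0=-4
after xor $t2, $t2, 17: $t2=(-4)^17=-19
halt.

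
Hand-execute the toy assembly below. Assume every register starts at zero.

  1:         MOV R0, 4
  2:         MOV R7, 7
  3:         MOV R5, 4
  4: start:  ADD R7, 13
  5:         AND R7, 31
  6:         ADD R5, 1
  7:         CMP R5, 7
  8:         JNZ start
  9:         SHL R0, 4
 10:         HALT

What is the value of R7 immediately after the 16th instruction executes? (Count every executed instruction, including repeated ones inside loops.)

14

R0=4
R7=7
R5=4
R7=7+13=20
R7=20&31=20
R5=4+1=5
CMP R5, 7  (cmp 5,7)
JNZ start: taken
R7=20+13=33
R7=33&31=1
R5=5+1=6
CMP R5, 7  (cmp 6,7)
JNZ start: taken
R7=1+13=14
R7=14&31=14
R5=6+1=7
After step 16: R7 = 14.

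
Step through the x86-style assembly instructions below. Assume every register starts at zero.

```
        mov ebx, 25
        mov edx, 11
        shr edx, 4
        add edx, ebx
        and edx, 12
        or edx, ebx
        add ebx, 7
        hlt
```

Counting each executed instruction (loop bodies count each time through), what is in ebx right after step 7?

32

ebx=25
edx=11
edx=11>>4=0
edx=0+25=25
edx=25&12=8
edx=8|25=25
ebx=25+7=32
After step 7: ebx = 32.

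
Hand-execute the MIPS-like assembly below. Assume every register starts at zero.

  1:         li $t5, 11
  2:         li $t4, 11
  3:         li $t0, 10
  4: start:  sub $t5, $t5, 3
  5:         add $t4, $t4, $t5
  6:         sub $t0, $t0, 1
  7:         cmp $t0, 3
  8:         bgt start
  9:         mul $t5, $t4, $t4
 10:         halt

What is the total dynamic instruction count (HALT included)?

li $t5, 11 → $t5=11
li $t4, 11 → $t4=11
li $t0, 10 → $t0=10
sub $t5, $t5, 3 → $t5=11-3=8
add $t4, $t4, $t5 → $t4=11+8=19
sub $t0, $t0, 1 → $t0=10-1=9
cmp $t0, 3  (cmp 9,3)
bgt start: taken
sub $t5, $t5, 3 → $t5=8-3=5
add $t4, $t4, $t5 → $t4=19+5=24
sub $t0, $t0, 1 → $t0=9-1=8
cmp $t0, 3  (cmp 8,3)
bgt start: taken
sub $t5, $t5, 3 → $t5=5-3=2
add $t4, $t4, $t5 → $t4=24+2=26
sub $t0, $t0, 1 → $t0=8-1=7
cmp $t0, 3  (cmp 7,3)
bgt start: taken
sub $t5, $t5, 3 → $t5=2-3=-1
add $t4, $t4, $t5 → $t4=26+(-1)=25
sub $t0, $t0, 1 → $t0=7-1=6
cmp $t0, 3  (cmp 6,3)
bgt start: taken
sub $t5, $t5, 3 → $t5=(-1)-3=-4
add $t4, $t4, $t5 → $t4=25+(-4)=21
sub $t0, $t0, 1 → $t0=6-1=5
cmp $t0, 3  (cmp 5,3)
bgt start: taken
sub $t5, $t5, 3 → $t5=(-4)-3=-7
add $t4, $t4, $t5 → $t4=21+(-7)=14
sub $t0, $t0, 1 → $t0=5-1=4
cmp $t0, 3  (cmp 4,3)
bgt start: taken
sub $t5, $t5, 3 → $t5=(-7)-3=-10
add $t4, $t4, $t5 → $t4=14+(-10)=4
sub $t0, $t0, 1 → $t0=4-1=3
cmp $t0, 3  (cmp 3,3)
bgt start: not taken
mul $t5, $t4, $t4 → $t5=4*4=16
halt.
Total executed instructions: 40.

40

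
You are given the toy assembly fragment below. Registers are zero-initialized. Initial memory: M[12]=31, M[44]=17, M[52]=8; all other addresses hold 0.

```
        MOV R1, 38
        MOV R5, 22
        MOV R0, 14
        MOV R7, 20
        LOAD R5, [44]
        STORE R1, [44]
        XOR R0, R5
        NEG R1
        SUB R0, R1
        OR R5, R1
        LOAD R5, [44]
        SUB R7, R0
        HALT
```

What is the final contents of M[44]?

after MOV R1, 38: R1=38
after MOV R5, 22: R5=22
after MOV R0, 14: R0=14
after MOV R7, 20: R7=20
after LOAD R5, [44]: R5=M[44]=17
STORE R1, [44] → M[44]=38
after XOR R0, R5: R0=14^17=31
after NEG R1: R1=-(38)=-38
after SUB R0, R1: R0=31-(-38)=69
after OR R5, R1: R5=17|(-38)=-37
after LOAD R5, [44]: R5=M[44]=38
after SUB R7, R0: R7=20-69=-49
halt.

38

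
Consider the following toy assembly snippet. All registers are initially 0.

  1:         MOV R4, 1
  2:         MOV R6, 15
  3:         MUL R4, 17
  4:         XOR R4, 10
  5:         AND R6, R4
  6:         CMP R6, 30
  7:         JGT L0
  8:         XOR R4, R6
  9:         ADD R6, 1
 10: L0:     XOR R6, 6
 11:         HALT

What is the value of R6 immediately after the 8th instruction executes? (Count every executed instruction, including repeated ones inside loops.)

R4=1
R6=15
R4=1*17=17
R4=17^10=27
R6=15&27=11
CMP R6, 30  (cmp 11,30)
JGT L0: not taken
R4=27^11=16
After step 8: R6 = 11.

11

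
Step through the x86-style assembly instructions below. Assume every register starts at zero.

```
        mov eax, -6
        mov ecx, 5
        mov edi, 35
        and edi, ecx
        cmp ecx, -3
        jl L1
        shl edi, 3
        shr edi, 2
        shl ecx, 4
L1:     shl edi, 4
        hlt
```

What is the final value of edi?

mov eax, -6 → eax=-6
mov ecx, 5 → ecx=5
mov edi, 35 → edi=35
and edi, ecx → edi=35&5=1
cmp ecx, -3  (cmp 5,-3)
jl L1: not taken
shl edi, 3 → edi=1<<3=8
shr edi, 2 → edi=8>>2=2
shl ecx, 4 → ecx=5<<4=80
shl edi, 4 → edi=2<<4=32
halt.

32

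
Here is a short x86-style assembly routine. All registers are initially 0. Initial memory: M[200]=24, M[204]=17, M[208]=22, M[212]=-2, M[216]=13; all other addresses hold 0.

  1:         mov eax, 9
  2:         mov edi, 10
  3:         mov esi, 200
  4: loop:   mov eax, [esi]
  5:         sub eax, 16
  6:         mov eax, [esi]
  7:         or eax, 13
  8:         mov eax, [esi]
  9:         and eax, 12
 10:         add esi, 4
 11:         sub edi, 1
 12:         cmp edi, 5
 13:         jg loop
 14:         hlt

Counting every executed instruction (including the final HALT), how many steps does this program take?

54

mov eax, 9 → eax=9
mov edi, 10 → edi=10
mov esi, 200 → esi=200
mov eax, [esi] → eax=M[200]=24
sub eax, 16 → eax=24-16=8
mov eax, [esi] → eax=M[200]=24
or eax, 13 → eax=24|13=29
mov eax, [esi] → eax=M[200]=24
and eax, 12 → eax=24&12=8
add esi, 4 → esi=200+4=204
sub edi, 1 → edi=10-1=9
cmp edi, 5  (cmp 9,5)
jg loop: taken
mov eax, [esi] → eax=M[204]=17
sub eax, 16 → eax=17-16=1
mov eax, [esi] → eax=M[204]=17
or eax, 13 → eax=17|13=29
mov eax, [esi] → eax=M[204]=17
and eax, 12 → eax=17&12=0
add esi, 4 → esi=204+4=208
sub edi, 1 → edi=9-1=8
cmp edi, 5  (cmp 8,5)
jg loop: taken
mov eax, [esi] → eax=M[208]=22
sub eax, 16 → eax=22-16=6
mov eax, [esi] → eax=M[208]=22
or eax, 13 → eax=22|13=31
mov eax, [esi] → eax=M[208]=22
and eax, 12 → eax=22&12=4
add esi, 4 → esi=208+4=212
sub edi, 1 → edi=8-1=7
cmp edi, 5  (cmp 7,5)
jg loop: taken
mov eax, [esi] → eax=M[212]=-2
sub eax, 16 → eax=(-2)-16=-18
mov eax, [esi] → eax=M[212]=-2
or eax, 13 → eax=(-2)|13=-1
mov eax, [esi] → eax=M[212]=-2
and eax, 12 → eax=(-2)&12=12
add esi, 4 → esi=212+4=216
sub edi, 1 → edi=7-1=6
cmp edi, 5  (cmp 6,5)
jg loop: taken
mov eax, [esi] → eax=M[216]=13
sub eax, 16 → eax=13-16=-3
mov eax, [esi] → eax=M[216]=13
or eax, 13 → eax=13|13=13
mov eax, [esi] → eax=M[216]=13
and eax, 12 → eax=13&12=12
add esi, 4 → esi=216+4=220
sub edi, 1 → edi=6-1=5
cmp edi, 5  (cmp 5,5)
jg loop: not taken
halt.
Total executed instructions: 54.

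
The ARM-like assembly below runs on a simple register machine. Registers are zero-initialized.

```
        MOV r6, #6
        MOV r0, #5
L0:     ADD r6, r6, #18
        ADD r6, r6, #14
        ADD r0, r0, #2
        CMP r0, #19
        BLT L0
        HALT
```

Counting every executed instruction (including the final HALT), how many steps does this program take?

38

r6=6
r0=5
r6=6+18=24
r6=24+14=38
r0=5+2=7
CMP r0, #19  (cmp 7,19)
BLT L0: taken
r6=38+18=56
r6=56+14=70
r0=7+2=9
CMP r0, #19  (cmp 9,19)
BLT L0: taken
r6=70+18=88
r6=88+14=102
r0=9+2=11
CMP r0, #19  (cmp 11,19)
BLT L0: taken
r6=102+18=120
r6=120+14=134
r0=11+2=13
CMP r0, #19  (cmp 13,19)
BLT L0: taken
r6=134+18=152
r6=152+14=166
r0=13+2=15
CMP r0, #19  (cmp 15,19)
BLT L0: taken
r6=166+18=184
r6=184+14=198
r0=15+2=17
CMP r0, #19  (cmp 17,19)
BLT L0: taken
r6=198+18=216
r6=216+14=230
r0=17+2=19
CMP r0, #19  (cmp 19,19)
BLT L0: not taken
halt.
Total executed instructions: 38.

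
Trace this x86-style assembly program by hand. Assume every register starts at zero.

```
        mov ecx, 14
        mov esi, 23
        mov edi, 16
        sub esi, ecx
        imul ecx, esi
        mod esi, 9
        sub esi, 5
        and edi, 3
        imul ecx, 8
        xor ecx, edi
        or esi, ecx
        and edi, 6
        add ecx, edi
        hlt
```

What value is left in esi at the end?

-5

mov ecx, 14 → ecx=14
mov esi, 23 → esi=23
mov edi, 16 → edi=16
sub esi, ecx → esi=23-14=9
imul ecx, esi → ecx=14*9=126
mod esi, 9 → esi=9%9=0
sub esi, 5 → esi=0-5=-5
and edi, 3 → edi=16&3=0
imul ecx, 8 → ecx=126*8=1008
xor ecx, edi → ecx=1008^0=1008
or esi, ecx → esi=(-5)|1008=-5
and edi, 6 → edi=0&6=0
add ecx, edi → ecx=1008+0=1008
halt.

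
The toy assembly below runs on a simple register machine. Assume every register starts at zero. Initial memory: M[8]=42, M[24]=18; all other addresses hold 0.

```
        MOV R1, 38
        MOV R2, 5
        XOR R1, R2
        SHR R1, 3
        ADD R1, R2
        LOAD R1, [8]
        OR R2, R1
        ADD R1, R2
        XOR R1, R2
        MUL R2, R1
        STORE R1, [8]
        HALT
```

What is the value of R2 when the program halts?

after MOV R1, 38: R1=38
after MOV R2, 5: R2=5
after XOR R1, R2: R1=38^5=35
after SHR R1, 3: R1=35>>3=4
after ADD R1, R2: R1=4+5=9
after LOAD R1, [8]: R1=M[8]=42
after OR R2, R1: R2=5|42=47
after ADD R1, R2: R1=42+47=89
after XOR R1, R2: R1=89^47=118
after MUL R2, R1: R2=47*118=5546
STORE R1, [8] → M[8]=118
halt.

5546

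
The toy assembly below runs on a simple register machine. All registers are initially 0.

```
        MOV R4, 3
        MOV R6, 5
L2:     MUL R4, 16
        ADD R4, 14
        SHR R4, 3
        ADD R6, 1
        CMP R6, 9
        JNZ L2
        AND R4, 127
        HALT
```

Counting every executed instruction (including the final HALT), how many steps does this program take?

28

after MOV R4, 3: R4=3
after MOV R6, 5: R6=5
after MUL R4, 16: R4=3*16=48
after ADD R4, 14: R4=48+14=62
after SHR R4, 3: R4=62>>3=7
after ADD R6, 1: R6=5+1=6
CMP R6, 9  (cmp 6,9)
JNZ L2: taken
after MUL R4, 16: R4=7*16=112
after ADD R4, 14: R4=112+14=126
after SHR R4, 3: R4=126>>3=15
after ADD R6, 1: R6=6+1=7
CMP R6, 9  (cmp 7,9)
JNZ L2: taken
after MUL R4, 16: R4=15*16=240
after ADD R4, 14: R4=240+14=254
after SHR R4, 3: R4=254>>3=31
after ADD R6, 1: R6=7+1=8
CMP R6, 9  (cmp 8,9)
JNZ L2: taken
after MUL R4, 16: R4=31*16=496
after ADD R4, 14: R4=496+14=510
after SHR R4, 3: R4=510>>3=63
after ADD R6, 1: R6=8+1=9
CMP R6, 9  (cmp 9,9)
JNZ L2: not taken
after AND R4, 127: R4=63&127=63
halt.
Total executed instructions: 28.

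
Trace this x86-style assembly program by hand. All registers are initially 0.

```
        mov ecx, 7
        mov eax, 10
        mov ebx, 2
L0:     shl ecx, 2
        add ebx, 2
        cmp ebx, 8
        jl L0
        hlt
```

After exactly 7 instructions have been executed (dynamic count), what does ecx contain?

28

after mov ecx, 7: ecx=7
after mov eax, 10: eax=10
after mov ebx, 2: ebx=2
after shl ecx, 2: ecx=7<<2=28
after add ebx, 2: ebx=2+2=4
cmp ebx, 8  (cmp 4,8)
jl L0: taken
After step 7: ecx = 28.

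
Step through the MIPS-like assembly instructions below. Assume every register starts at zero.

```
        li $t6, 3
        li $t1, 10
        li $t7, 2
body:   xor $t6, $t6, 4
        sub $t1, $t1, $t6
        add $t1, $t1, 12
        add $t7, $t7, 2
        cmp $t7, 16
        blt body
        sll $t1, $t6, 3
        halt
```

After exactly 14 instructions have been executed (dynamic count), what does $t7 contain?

6

after li $t6, 3: $t6=3
after li $t1, 10: $t1=10
after li $t7, 2: $t7=2
after xor $t6, $t6, 4: $t6=3^4=7
after sub $t1, $t1, $t6: $t1=10-7=3
after add $t1, $t1, 12: $t1=3+12=15
after add $t7, $t7, 2: $t7=2+2=4
cmp $t7, 16  (cmp 4,16)
blt body: taken
after xor $t6, $t6, 4: $t6=7^4=3
after sub $t1, $t1, $t6: $t1=15-3=12
after add $t1, $t1, 12: $t1=12+12=24
after add $t7, $t7, 2: $t7=4+2=6
cmp $t7, 16  (cmp 6,16)
After step 14: $t7 = 6.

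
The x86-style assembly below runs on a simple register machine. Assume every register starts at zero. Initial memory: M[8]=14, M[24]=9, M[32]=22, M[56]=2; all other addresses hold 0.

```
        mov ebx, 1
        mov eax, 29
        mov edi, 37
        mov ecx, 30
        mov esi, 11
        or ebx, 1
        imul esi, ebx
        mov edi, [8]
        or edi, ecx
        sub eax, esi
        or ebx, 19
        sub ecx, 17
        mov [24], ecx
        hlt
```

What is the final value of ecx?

mov ebx, 1 → ebx=1
mov eax, 29 → eax=29
mov edi, 37 → edi=37
mov ecx, 30 → ecx=30
mov esi, 11 → esi=11
or ebx, 1 → ebx=1|1=1
imul esi, ebx → esi=11*1=11
mov edi, [8] → edi=M[8]=14
or edi, ecx → edi=14|30=30
sub eax, esi → eax=29-11=18
or ebx, 19 → ebx=1|19=19
sub ecx, 17 → ecx=30-17=13
mov [24], ecx → M[24]=13
halt.

13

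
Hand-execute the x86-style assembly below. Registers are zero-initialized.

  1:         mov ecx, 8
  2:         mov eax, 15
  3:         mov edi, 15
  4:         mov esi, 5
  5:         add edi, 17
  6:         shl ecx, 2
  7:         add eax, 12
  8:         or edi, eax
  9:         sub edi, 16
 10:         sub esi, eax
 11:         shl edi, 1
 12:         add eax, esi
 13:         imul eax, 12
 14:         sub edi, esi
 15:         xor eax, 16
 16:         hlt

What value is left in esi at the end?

mov ecx, 8 → ecx=8
mov eax, 15 → eax=15
mov edi, 15 → edi=15
mov esi, 5 → esi=5
add edi, 17 → edi=15+17=32
shl ecx, 2 → ecx=8<<2=32
add eax, 12 → eax=15+12=27
or edi, eax → edi=32|27=59
sub edi, 16 → edi=59-16=43
sub esi, eax → esi=5-27=-22
shl edi, 1 → edi=43<<1=86
add eax, esi → eax=27+(-22)=5
imul eax, 12 → eax=5*12=60
sub edi, esi → edi=86-(-22)=108
xor eax, 16 → eax=60^16=44
halt.

-22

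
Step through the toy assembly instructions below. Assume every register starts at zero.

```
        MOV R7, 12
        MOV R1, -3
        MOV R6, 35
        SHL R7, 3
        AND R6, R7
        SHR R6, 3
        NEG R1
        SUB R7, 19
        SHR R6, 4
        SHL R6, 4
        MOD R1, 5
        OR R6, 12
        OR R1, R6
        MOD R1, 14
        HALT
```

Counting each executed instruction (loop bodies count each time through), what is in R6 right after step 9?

after MOV R7, 12: R7=12
after MOV R1, -3: R1=-3
after MOV R6, 35: R6=35
after SHL R7, 3: R7=12<<3=96
after AND R6, R7: R6=35&96=32
after SHR R6, 3: R6=32>>3=4
after NEG R1: R1=-(-3)=3
after SUB R7, 19: R7=96-19=77
after SHR R6, 4: R6=4>>4=0
After step 9: R6 = 0.

0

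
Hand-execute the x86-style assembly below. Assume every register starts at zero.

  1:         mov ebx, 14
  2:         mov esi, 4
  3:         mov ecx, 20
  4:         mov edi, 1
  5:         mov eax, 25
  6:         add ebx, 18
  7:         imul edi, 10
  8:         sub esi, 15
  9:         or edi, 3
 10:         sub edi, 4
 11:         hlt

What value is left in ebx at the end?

32

mov ebx, 14 → ebx=14
mov esi, 4 → esi=4
mov ecx, 20 → ecx=20
mov edi, 1 → edi=1
mov eax, 25 → eax=25
add ebx, 18 → ebx=14+18=32
imul edi, 10 → edi=1*10=10
sub esi, 15 → esi=4-15=-11
or edi, 3 → edi=10|3=11
sub edi, 4 → edi=11-4=7
halt.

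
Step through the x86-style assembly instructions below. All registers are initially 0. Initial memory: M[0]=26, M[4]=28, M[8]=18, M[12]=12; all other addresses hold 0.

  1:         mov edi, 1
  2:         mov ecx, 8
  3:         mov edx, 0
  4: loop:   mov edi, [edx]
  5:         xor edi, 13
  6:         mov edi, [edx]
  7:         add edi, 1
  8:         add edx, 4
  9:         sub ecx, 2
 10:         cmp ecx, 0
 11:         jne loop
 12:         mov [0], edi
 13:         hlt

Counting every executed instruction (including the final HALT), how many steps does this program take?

37

edi=1
ecx=8
edx=0
edi=M[0]=26
edi=26^13=23
edi=M[0]=26
edi=26+1=27
edx=0+4=4
ecx=8-2=6
cmp ecx, 0  (cmp 6,0)
jne loop: taken
edi=M[4]=28
edi=28^13=17
edi=M[4]=28
edi=28+1=29
edx=4+4=8
ecx=6-2=4
cmp ecx, 0  (cmp 4,0)
jne loop: taken
edi=M[8]=18
edi=18^13=31
edi=M[8]=18
edi=18+1=19
edx=8+4=12
ecx=4-2=2
cmp ecx, 0  (cmp 2,0)
jne loop: taken
edi=M[12]=12
edi=12^13=1
edi=M[12]=12
edi=12+1=13
edx=12+4=16
ecx=2-2=0
cmp ecx, 0  (cmp 0,0)
jne loop: not taken
mov [0], edi → M[0]=13
halt.
Total executed instructions: 37.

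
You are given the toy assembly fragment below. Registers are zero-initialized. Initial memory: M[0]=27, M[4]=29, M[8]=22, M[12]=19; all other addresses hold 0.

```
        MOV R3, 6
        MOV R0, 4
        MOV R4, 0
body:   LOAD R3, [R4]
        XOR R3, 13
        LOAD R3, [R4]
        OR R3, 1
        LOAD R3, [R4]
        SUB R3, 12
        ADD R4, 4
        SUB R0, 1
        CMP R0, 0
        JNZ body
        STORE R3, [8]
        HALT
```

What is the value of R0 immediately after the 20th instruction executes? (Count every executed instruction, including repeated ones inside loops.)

MOV R3, 6 → R3=6
MOV R0, 4 → R0=4
MOV R4, 0 → R4=0
LOAD R3, [R4] → R3=M[0]=27
XOR R3, 13 → R3=27^13=22
LOAD R3, [R4] → R3=M[0]=27
OR R3, 1 → R3=27|1=27
LOAD R3, [R4] → R3=M[0]=27
SUB R3, 12 → R3=27-12=15
ADD R4, 4 → R4=0+4=4
SUB R0, 1 → R0=4-1=3
CMP R0, 0  (cmp 3,0)
JNZ body: taken
LOAD R3, [R4] → R3=M[4]=29
XOR R3, 13 → R3=29^13=16
LOAD R3, [R4] → R3=M[4]=29
OR R3, 1 → R3=29|1=29
LOAD R3, [R4] → R3=M[4]=29
SUB R3, 12 → R3=29-12=17
ADD R4, 4 → R4=4+4=8
After step 20: R0 = 3.

3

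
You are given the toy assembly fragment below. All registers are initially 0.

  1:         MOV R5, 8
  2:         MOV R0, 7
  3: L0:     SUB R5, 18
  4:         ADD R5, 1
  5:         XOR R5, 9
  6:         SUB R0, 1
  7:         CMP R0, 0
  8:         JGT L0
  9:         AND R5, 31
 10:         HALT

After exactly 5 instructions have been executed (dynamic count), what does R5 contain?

R5=8
R0=7
R5=8-18=-10
R5=(-10)+1=-9
R5=(-9)^9=-2
After step 5: R5 = -2.

-2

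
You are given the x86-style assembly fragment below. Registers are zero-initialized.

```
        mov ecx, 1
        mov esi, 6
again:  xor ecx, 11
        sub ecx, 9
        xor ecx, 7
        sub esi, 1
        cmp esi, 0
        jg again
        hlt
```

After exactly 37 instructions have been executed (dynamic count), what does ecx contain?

ecx=1
esi=6
ecx=1^11=10
ecx=10-9=1
ecx=1^7=6
esi=6-1=5
cmp esi, 0  (cmp 5,0)
jg again: taken
ecx=6^11=13
ecx=13-9=4
ecx=4^7=3
esi=5-1=4
cmp esi, 0  (cmp 4,0)
jg again: taken
ecx=3^11=8
ecx=8-9=-1
ecx=(-1)^7=-8
esi=4-1=3
cmp esi, 0  (cmp 3,0)
jg again: taken
ecx=(-8)^11=-13
ecx=(-13)-9=-22
ecx=(-22)^7=-19
esi=3-1=2
cmp esi, 0  (cmp 2,0)
jg again: taken
ecx=(-19)^11=-26
ecx=(-26)-9=-35
ecx=(-35)^7=-38
esi=2-1=1
cmp esi, 0  (cmp 1,0)
jg again: taken
ecx=(-38)^11=-47
ecx=(-47)-9=-56
ecx=(-56)^7=-49
esi=1-1=0
cmp esi, 0  (cmp 0,0)
After step 37: ecx = -49.

-49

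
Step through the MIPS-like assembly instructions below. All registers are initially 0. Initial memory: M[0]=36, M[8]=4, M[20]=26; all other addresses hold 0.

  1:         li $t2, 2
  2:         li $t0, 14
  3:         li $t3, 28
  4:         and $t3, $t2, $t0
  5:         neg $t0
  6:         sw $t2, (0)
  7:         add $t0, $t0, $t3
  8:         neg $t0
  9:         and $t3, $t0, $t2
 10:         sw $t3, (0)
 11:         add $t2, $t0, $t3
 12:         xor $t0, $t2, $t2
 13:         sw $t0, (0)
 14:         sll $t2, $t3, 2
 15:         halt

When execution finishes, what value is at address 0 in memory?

0

after li $t2, 2: $t2=2
after li $t0, 14: $t0=14
after li $t3, 28: $t3=28
after and $t3, $t2, $t0: $t3=2&14=2
after neg $t0: $t0=-(14)=-14
sw $t2, (0) → M[0]=2
after add $t0, $t0, $t3: $t0=(-14)+2=-12
after neg $t0: $t0=-(-12)=12
after and $t3, $t0, $t2: $t3=12&2=0
sw $t3, (0) → M[0]=0
after add $t2, $t0, $t3: $t2=12+0=12
after xor $t0, $t2, $t2: $t0=12^12=0
sw $t0, (0) → M[0]=0
after sll $t2, $t3, 2: $t2=0<<2=0
halt.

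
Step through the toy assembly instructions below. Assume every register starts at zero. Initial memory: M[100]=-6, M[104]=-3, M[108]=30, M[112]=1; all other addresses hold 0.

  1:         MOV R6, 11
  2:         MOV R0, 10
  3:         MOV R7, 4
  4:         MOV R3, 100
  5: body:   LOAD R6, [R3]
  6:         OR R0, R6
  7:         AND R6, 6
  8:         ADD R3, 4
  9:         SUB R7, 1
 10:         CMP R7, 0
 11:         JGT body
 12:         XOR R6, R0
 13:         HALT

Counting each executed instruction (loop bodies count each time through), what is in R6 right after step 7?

2

MOV R6, 11 → R6=11
MOV R0, 10 → R0=10
MOV R7, 4 → R7=4
MOV R3, 100 → R3=100
LOAD R6, [R3] → R6=M[100]=-6
OR R0, R6 → R0=10|(-6)=-6
AND R6, 6 → R6=(-6)&6=2
After step 7: R6 = 2.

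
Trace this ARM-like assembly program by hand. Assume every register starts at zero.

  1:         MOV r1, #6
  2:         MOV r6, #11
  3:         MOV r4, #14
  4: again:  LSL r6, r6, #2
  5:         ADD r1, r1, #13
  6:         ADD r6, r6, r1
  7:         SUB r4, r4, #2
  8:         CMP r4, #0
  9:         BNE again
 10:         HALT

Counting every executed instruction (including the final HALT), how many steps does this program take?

MOV r1, #6 → r1=6
MOV r6, #11 → r6=11
MOV r4, #14 → r4=14
LSL r6, r6, #2 → r6=11<<2=44
ADD r1, r1, #13 → r1=6+13=19
ADD r6, r6, r1 → r6=44+19=63
SUB r4, r4, #2 → r4=14-2=12
CMP r4, #0  (cmp 12,0)
BNE again: taken
LSL r6, r6, #2 → r6=63<<2=252
ADD r1, r1, #13 → r1=19+13=32
ADD r6, r6, r1 → r6=252+32=284
SUB r4, r4, #2 → r4=12-2=10
CMP r4, #0  (cmp 10,0)
BNE again: taken
LSL r6, r6, #2 → r6=284<<2=1136
ADD r1, r1, #13 → r1=32+13=45
ADD r6, r6, r1 → r6=1136+45=1181
SUB r4, r4, #2 → r4=10-2=8
CMP r4, #0  (cmp 8,0)
BNE again: taken
LSL r6, r6, #2 → r6=1181<<2=4724
ADD r1, r1, #13 → r1=45+13=58
ADD r6, r6, r1 → r6=4724+58=4782
SUB r4, r4, #2 → r4=8-2=6
CMP r4, #0  (cmp 6,0)
BNE again: taken
LSL r6, r6, #2 → r6=4782<<2=19128
ADD r1, r1, #13 → r1=58+13=71
ADD r6, r6, r1 → r6=19128+71=19199
SUB r4, r4, #2 → r4=6-2=4
CMP r4, #0  (cmp 4,0)
BNE again: taken
LSL r6, r6, #2 → r6=19199<<2=76796
ADD r1, r1, #13 → r1=71+13=84
ADD r6, r6, r1 → r6=76796+84=76880
SUB r4, r4, #2 → r4=4-2=2
CMP r4, #0  (cmp 2,0)
BNE again: taken
LSL r6, r6, #2 → r6=76880<<2=307520
ADD r1, r1, #13 → r1=84+13=97
ADD r6, r6, r1 → r6=307520+97=307617
SUB r4, r4, #2 → r4=2-2=0
CMP r4, #0  (cmp 0,0)
BNE again: not taken
halt.
Total executed instructions: 46.

46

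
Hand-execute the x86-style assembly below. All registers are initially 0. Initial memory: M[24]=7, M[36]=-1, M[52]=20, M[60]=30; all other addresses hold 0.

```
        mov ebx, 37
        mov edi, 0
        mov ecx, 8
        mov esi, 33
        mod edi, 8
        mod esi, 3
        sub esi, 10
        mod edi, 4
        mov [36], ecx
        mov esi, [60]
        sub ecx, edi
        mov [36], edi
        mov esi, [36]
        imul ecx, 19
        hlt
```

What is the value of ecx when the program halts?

152

mov ebx, 37 → ebx=37
mov edi, 0 → edi=0
mov ecx, 8 → ecx=8
mov esi, 33 → esi=33
mod edi, 8 → edi=0%8=0
mod esi, 3 → esi=33%3=0
sub esi, 10 → esi=0-10=-10
mod edi, 4 → edi=0%4=0
mov [36], ecx → M[36]=8
mov esi, [60] → esi=M[60]=30
sub ecx, edi → ecx=8-0=8
mov [36], edi → M[36]=0
mov esi, [36] → esi=M[36]=0
imul ecx, 19 → ecx=8*19=152
halt.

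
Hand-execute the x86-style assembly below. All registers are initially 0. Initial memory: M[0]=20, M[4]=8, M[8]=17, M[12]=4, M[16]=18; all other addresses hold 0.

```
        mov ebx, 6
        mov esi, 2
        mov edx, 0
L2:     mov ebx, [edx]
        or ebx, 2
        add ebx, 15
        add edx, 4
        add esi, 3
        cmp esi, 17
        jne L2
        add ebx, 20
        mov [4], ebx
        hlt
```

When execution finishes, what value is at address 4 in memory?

53

ebx=6
esi=2
edx=0
ebx=M[0]=20
ebx=20|2=22
ebx=22+15=37
edx=0+4=4
esi=2+3=5
cmp esi, 17  (cmp 5,17)
jne L2: taken
ebx=M[4]=8
ebx=8|2=10
ebx=10+15=25
edx=4+4=8
esi=5+3=8
cmp esi, 17  (cmp 8,17)
jne L2: taken
ebx=M[8]=17
ebx=17|2=19
ebx=19+15=34
edx=8+4=12
esi=8+3=11
cmp esi, 17  (cmp 11,17)
jne L2: taken
ebx=M[12]=4
ebx=4|2=6
ebx=6+15=21
edx=12+4=16
esi=11+3=14
cmp esi, 17  (cmp 14,17)
jne L2: taken
ebx=M[16]=18
ebx=18|2=18
ebx=18+15=33
edx=16+4=20
esi=14+3=17
cmp esi, 17  (cmp 17,17)
jne L2: not taken
ebx=33+20=53
mov [4], ebx → M[4]=53
halt.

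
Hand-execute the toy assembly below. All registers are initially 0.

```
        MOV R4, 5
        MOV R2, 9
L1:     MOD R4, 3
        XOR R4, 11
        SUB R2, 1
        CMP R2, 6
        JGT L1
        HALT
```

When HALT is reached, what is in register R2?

6

R4=5
R2=9
R4=5%3=2
R4=2^11=9
R2=9-1=8
CMP R2, 6  (cmp 8,6)
JGT L1: taken
R4=9%3=0
R4=0^11=11
R2=8-1=7
CMP R2, 6  (cmp 7,6)
JGT L1: taken
R4=11%3=2
R4=2^11=9
R2=7-1=6
CMP R2, 6  (cmp 6,6)
JGT L1: not taken
halt.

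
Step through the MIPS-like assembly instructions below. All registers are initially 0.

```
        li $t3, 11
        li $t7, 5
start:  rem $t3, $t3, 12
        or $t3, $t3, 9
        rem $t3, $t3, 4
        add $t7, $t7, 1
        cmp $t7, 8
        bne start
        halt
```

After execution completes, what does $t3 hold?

3

li $t3, 11 → $t3=11
li $t7, 5 → $t7=5
rem $t3, $t3, 12 → $t3=11%12=11
or $t3, $t3, 9 → $t3=11|9=11
rem $t3, $t3, 4 → $t3=11%4=3
add $t7, $t7, 1 → $t7=5+1=6
cmp $t7, 8  (cmp 6,8)
bne start: taken
rem $t3, $t3, 12 → $t3=3%12=3
or $t3, $t3, 9 → $t3=3|9=11
rem $t3, $t3, 4 → $t3=11%4=3
add $t7, $t7, 1 → $t7=6+1=7
cmp $t7, 8  (cmp 7,8)
bne start: taken
rem $t3, $t3, 12 → $t3=3%12=3
or $t3, $t3, 9 → $t3=3|9=11
rem $t3, $t3, 4 → $t3=11%4=3
add $t7, $t7, 1 → $t7=7+1=8
cmp $t7, 8  (cmp 8,8)
bne start: not taken
halt.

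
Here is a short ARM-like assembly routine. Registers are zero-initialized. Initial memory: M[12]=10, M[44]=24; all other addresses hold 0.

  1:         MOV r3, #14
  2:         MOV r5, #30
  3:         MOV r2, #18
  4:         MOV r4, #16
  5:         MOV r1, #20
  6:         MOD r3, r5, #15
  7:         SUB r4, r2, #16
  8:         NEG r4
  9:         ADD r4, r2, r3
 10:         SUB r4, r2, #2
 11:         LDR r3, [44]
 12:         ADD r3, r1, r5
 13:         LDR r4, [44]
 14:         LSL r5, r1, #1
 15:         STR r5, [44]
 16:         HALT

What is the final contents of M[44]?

40

MOV r3, #14 → r3=14
MOV r5, #30 → r5=30
MOV r2, #18 → r2=18
MOV r4, #16 → r4=16
MOV r1, #20 → r1=20
MOD r3, r5, #15 → r3=30%15=0
SUB r4, r2, #16 → r4=18-16=2
NEG r4 → r4=-(2)=-2
ADD r4, r2, r3 → r4=18+0=18
SUB r4, r2, #2 → r4=18-2=16
LDR r3, [44] → r3=M[44]=24
ADD r3, r1, r5 → r3=20+30=50
LDR r4, [44] → r4=M[44]=24
LSL r5, r1, #1 → r5=20<<1=40
STR r5, [44] → M[44]=40
halt.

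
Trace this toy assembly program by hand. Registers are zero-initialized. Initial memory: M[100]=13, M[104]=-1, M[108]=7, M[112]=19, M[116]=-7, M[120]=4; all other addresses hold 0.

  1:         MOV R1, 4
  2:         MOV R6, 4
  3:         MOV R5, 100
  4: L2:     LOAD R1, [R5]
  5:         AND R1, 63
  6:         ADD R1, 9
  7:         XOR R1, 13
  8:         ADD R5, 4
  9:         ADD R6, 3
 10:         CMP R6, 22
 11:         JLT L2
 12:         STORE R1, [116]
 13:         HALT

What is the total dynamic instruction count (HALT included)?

53

MOV R1, 4 → R1=4
MOV R6, 4 → R6=4
MOV R5, 100 → R5=100
LOAD R1, [R5] → R1=M[100]=13
AND R1, 63 → R1=13&63=13
ADD R1, 9 → R1=13+9=22
XOR R1, 13 → R1=22^13=27
ADD R5, 4 → R5=100+4=104
ADD R6, 3 → R6=4+3=7
CMP R6, 22  (cmp 7,22)
JLT L2: taken
LOAD R1, [R5] → R1=M[104]=-1
AND R1, 63 → R1=(-1)&63=63
ADD R1, 9 → R1=63+9=72
XOR R1, 13 → R1=72^13=69
ADD R5, 4 → R5=104+4=108
ADD R6, 3 → R6=7+3=10
CMP R6, 22  (cmp 10,22)
JLT L2: taken
LOAD R1, [R5] → R1=M[108]=7
AND R1, 63 → R1=7&63=7
ADD R1, 9 → R1=7+9=16
XOR R1, 13 → R1=16^13=29
ADD R5, 4 → R5=108+4=112
ADD R6, 3 → R6=10+3=13
CMP R6, 22  (cmp 13,22)
JLT L2: taken
LOAD R1, [R5] → R1=M[112]=19
AND R1, 63 → R1=19&63=19
ADD R1, 9 → R1=19+9=28
XOR R1, 13 → R1=28^13=17
ADD R5, 4 → R5=112+4=116
ADD R6, 3 → R6=13+3=16
CMP R6, 22  (cmp 16,22)
JLT L2: taken
LOAD R1, [R5] → R1=M[116]=-7
AND R1, 63 → R1=(-7)&63=57
ADD R1, 9 → R1=57+9=66
XOR R1, 13 → R1=66^13=79
ADD R5, 4 → R5=116+4=120
ADD R6, 3 → R6=16+3=19
CMP R6, 22  (cmp 19,22)
JLT L2: taken
LOAD R1, [R5] → R1=M[120]=4
AND R1, 63 → R1=4&63=4
ADD R1, 9 → R1=4+9=13
XOR R1, 13 → R1=13^13=0
ADD R5, 4 → R5=120+4=124
ADD R6, 3 → R6=19+3=22
CMP R6, 22  (cmp 22,22)
JLT L2: not taken
STORE R1, [116] → M[116]=0
halt.
Total executed instructions: 53.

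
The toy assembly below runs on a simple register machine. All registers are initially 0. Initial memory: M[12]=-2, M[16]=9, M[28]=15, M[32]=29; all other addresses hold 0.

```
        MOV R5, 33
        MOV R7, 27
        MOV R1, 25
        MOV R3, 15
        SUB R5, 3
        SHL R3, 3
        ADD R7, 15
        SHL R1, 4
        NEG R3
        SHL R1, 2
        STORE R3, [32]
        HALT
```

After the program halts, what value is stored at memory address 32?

-120

MOV R5, 33 → R5=33
MOV R7, 27 → R7=27
MOV R1, 25 → R1=25
MOV R3, 15 → R3=15
SUB R5, 3 → R5=33-3=30
SHL R3, 3 → R3=15<<3=120
ADD R7, 15 → R7=27+15=42
SHL R1, 4 → R1=25<<4=400
NEG R3 → R3=-(120)=-120
SHL R1, 2 → R1=400<<2=1600
STORE R3, [32] → M[32]=-120
halt.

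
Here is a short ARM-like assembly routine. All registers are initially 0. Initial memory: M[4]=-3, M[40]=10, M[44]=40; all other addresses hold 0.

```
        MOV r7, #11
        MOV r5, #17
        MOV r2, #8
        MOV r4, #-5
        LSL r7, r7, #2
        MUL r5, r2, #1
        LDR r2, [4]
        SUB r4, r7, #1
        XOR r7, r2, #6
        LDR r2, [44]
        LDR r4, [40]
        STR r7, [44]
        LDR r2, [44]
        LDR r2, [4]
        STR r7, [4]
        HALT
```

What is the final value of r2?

-3

MOV r7, #11 → r7=11
MOV r5, #17 → r5=17
MOV r2, #8 → r2=8
MOV r4, #-5 → r4=-5
LSL r7, r7, #2 → r7=11<<2=44
MUL r5, r2, #1 → r5=8*1=8
LDR r2, [4] → r2=M[4]=-3
SUB r4, r7, #1 → r4=44-1=43
XOR r7, r2, #6 → r7=(-3)^6=-5
LDR r2, [44] → r2=M[44]=40
LDR r4, [40] → r4=M[40]=10
STR r7, [44] → M[44]=-5
LDR r2, [44] → r2=M[44]=-5
LDR r2, [4] → r2=M[4]=-3
STR r7, [4] → M[4]=-5
halt.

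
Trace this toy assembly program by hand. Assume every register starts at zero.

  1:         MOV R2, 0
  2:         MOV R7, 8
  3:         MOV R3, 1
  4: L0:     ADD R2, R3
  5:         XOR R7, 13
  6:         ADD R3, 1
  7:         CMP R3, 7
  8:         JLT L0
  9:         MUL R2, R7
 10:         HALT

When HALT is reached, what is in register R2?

MOV R2, 0 → R2=0
MOV R7, 8 → R7=8
MOV R3, 1 → R3=1
ADD R2, R3 → R2=0+1=1
XOR R7, 13 → R7=8^13=5
ADD R3, 1 → R3=1+1=2
CMP R3, 7  (cmp 2,7)
JLT L0: taken
ADD R2, R3 → R2=1+2=3
XOR R7, 13 → R7=5^13=8
ADD R3, 1 → R3=2+1=3
CMP R3, 7  (cmp 3,7)
JLT L0: taken
ADD R2, R3 → R2=3+3=6
XOR R7, 13 → R7=8^13=5
ADD R3, 1 → R3=3+1=4
CMP R3, 7  (cmp 4,7)
JLT L0: taken
ADD R2, R3 → R2=6+4=10
XOR R7, 13 → R7=5^13=8
ADD R3, 1 → R3=4+1=5
CMP R3, 7  (cmp 5,7)
JLT L0: taken
ADD R2, R3 → R2=10+5=15
XOR R7, 13 → R7=8^13=5
ADD R3, 1 → R3=5+1=6
CMP R3, 7  (cmp 6,7)
JLT L0: taken
ADD R2, R3 → R2=15+6=21
XOR R7, 13 → R7=5^13=8
ADD R3, 1 → R3=6+1=7
CMP R3, 7  (cmp 7,7)
JLT L0: not taken
MUL R2, R7 → R2=21*8=168
halt.

168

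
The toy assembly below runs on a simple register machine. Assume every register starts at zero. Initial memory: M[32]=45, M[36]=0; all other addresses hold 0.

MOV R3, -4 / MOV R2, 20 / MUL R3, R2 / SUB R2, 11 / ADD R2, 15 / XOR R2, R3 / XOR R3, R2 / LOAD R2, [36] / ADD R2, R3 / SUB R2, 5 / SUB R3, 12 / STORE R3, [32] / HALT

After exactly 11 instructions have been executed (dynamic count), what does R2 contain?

19

MOV R3, -4 → R3=-4
MOV R2, 20 → R2=20
MUL R3, R2 → R3=(-4)*20=-80
SUB R2, 11 → R2=20-11=9
ADD R2, 15 → R2=9+15=24
XOR R2, R3 → R2=24^(-80)=-88
XOR R3, R2 → R3=(-80)^(-88)=24
LOAD R2, [36] → R2=M[36]=0
ADD R2, R3 → R2=0+24=24
SUB R2, 5 → R2=24-5=19
SUB R3, 12 → R3=24-12=12
After step 11: R2 = 19.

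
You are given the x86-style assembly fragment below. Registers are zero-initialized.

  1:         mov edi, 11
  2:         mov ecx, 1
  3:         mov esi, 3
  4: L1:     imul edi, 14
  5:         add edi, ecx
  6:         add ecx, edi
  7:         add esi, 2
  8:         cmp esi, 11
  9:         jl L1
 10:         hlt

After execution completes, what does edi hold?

mov edi, 11 → edi=11
mov ecx, 1 → ecx=1
mov esi, 3 → esi=3
imul edi, 14 → edi=11*14=154
add edi, ecx → edi=154+1=155
add ecx, edi → ecx=1+155=156
add esi, 2 → esi=3+2=5
cmp esi, 11  (cmp 5,11)
jl L1: taken
imul edi, 14 → edi=155*14=2170
add edi, ecx → edi=2170+156=2326
add ecx, edi → ecx=156+2326=2482
add esi, 2 → esi=5+2=7
cmp esi, 11  (cmp 7,11)
jl L1: taken
imul edi, 14 → edi=2326*14=32564
add edi, ecx → edi=32564+2482=35046
add ecx, edi → ecx=2482+35046=37528
add esi, 2 → esi=7+2=9
cmp esi, 11  (cmp 9,11)
jl L1: taken
imul edi, 14 → edi=35046*14=490644
add edi, ecx → edi=490644+37528=528172
add ecx, edi → ecx=37528+528172=565700
add esi, 2 → esi=9+2=11
cmp esi, 11  (cmp 11,11)
jl L1: not taken
halt.

528172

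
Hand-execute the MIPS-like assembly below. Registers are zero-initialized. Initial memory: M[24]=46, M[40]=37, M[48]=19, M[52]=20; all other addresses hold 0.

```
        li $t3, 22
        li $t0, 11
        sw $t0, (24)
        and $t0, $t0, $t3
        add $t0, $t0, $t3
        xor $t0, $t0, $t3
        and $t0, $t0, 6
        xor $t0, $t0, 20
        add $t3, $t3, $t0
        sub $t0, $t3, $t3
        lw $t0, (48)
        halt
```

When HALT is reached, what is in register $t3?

40

after li $t3, 22: $t3=22
after li $t0, 11: $t0=11
sw $t0, (24) → M[24]=11
after and $t0, $t0, $t3: $t0=11&22=2
after add $t0, $t0, $t3: $t0=2+22=24
after xor $t0, $t0, $t3: $t0=24^22=14
after and $t0, $t0, 6: $t0=14&6=6
after xor $t0, $t0, 20: $t0=6^20=18
after add $t3, $t3, $t0: $t3=22+18=40
after sub $t0, $t3, $t3: $t0=40-40=0
after lw $t0, (48): $t0=M[48]=19
halt.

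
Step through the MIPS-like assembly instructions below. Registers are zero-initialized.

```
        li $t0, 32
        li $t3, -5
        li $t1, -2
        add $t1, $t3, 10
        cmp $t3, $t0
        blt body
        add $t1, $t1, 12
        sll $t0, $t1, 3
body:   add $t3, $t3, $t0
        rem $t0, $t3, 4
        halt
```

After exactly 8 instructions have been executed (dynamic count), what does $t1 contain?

5

li $t0, 32 → $t0=32
li $t3, -5 → $t3=-5
li $t1, -2 → $t1=-2
add $t1, $t3, 10 → $t1=(-5)+10=5
cmp $t3, $t0  (cmp -5,32)
blt body: taken
add $t3, $t3, $t0 → $t3=(-5)+32=27
rem $t0, $t3, 4 → $t0=27%4=3
After step 8: $t1 = 5.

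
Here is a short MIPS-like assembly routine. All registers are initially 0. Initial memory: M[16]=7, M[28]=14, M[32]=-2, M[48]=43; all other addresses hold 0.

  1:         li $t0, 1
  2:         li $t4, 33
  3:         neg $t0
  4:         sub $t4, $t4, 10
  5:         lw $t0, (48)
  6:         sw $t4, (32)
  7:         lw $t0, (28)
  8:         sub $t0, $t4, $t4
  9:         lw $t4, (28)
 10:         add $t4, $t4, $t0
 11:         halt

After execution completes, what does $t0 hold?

$t0=1
$t4=33
$t0=-(1)=-1
$t4=33-10=23
$t0=M[48]=43
sw $t4, (32) → M[32]=23
$t0=M[28]=14
$t0=23-23=0
$t4=M[28]=14
$t4=14+0=14
halt.

0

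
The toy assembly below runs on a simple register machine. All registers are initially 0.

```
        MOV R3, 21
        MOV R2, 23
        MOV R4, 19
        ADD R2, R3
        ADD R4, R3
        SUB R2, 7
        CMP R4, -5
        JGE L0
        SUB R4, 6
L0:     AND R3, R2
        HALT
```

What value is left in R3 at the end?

5

after MOV R3, 21: R3=21
after MOV R2, 23: R2=23
after MOV R4, 19: R4=19
after ADD R2, R3: R2=23+21=44
after ADD R4, R3: R4=19+21=40
after SUB R2, 7: R2=44-7=37
CMP R4, -5  (cmp 40,-5)
JGE L0: taken
after AND R3, R2: R3=21&37=5
halt.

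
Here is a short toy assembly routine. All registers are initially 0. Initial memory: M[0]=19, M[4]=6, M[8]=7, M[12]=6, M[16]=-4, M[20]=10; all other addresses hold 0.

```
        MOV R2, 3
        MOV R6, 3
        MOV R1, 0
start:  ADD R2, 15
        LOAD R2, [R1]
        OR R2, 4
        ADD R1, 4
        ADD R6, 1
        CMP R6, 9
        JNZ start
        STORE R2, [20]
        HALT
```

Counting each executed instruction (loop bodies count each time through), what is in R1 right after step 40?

R2=3
R6=3
R1=0
R2=3+15=18
R2=M[0]=19
R2=19|4=23
R1=0+4=4
R6=3+1=4
CMP R6, 9  (cmp 4,9)
JNZ start: taken
R2=23+15=38
R2=M[4]=6
R2=6|4=6
R1=4+4=8
R6=4+1=5
CMP R6, 9  (cmp 5,9)
JNZ start: taken
R2=6+15=21
R2=M[8]=7
R2=7|4=7
R1=8+4=12
R6=5+1=6
CMP R6, 9  (cmp 6,9)
JNZ start: taken
R2=7+15=22
R2=M[12]=6
R2=6|4=6
R1=12+4=16
R6=6+1=7
CMP R6, 9  (cmp 7,9)
JNZ start: taken
R2=6+15=21
R2=M[16]=-4
R2=(-4)|4=-4
R1=16+4=20
R6=7+1=8
CMP R6, 9  (cmp 8,9)
JNZ start: taken
R2=(-4)+15=11
R2=M[20]=10
After step 40: R1 = 20.

20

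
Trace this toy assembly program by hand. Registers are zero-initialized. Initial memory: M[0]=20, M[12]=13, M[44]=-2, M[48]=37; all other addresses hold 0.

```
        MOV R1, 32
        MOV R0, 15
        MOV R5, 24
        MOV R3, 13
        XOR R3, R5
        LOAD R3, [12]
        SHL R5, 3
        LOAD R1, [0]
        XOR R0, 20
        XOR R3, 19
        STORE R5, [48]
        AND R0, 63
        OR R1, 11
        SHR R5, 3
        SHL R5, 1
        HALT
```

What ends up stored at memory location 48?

R1=32
R0=15
R5=24
R3=13
R3=13^24=21
R3=M[12]=13
R5=24<<3=192
R1=M[0]=20
R0=15^20=27
R3=13^19=30
STORE R5, [48] → M[48]=192
R0=27&63=27
R1=20|11=31
R5=192>>3=24
R5=24<<1=48
halt.

192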